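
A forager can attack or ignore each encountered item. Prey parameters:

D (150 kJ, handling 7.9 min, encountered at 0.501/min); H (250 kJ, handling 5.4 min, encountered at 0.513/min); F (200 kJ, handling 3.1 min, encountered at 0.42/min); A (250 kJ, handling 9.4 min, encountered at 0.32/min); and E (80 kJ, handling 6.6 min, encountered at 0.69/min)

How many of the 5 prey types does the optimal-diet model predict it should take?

2

Profitabilities (E/h, kJ/min): F 64.5, H 46.3, A 26.6, D 19, E 12.1. Add prey in this order while the next type's profitability exceeds the intake rate on those already taken.
Rate on top 1: 36.49. H: 46.3 > 36.49 → include.
Rate on top 2: 41.85. A: 26.6 < 41.85 → exclude; stop.
Optimal diet: F, H — 2 of 5 types.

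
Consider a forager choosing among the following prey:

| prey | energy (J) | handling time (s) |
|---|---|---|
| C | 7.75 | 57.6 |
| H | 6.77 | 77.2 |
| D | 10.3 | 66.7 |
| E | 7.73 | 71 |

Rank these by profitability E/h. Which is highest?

D

Profitability E/h (J/s): C = 7.75/57.6 = 0.135, H = 6.77/77.2 = 0.0877, D = 10.3/66.7 = 0.154, E = 7.73/71 = 0.109.
Ranked: D > C > E > H.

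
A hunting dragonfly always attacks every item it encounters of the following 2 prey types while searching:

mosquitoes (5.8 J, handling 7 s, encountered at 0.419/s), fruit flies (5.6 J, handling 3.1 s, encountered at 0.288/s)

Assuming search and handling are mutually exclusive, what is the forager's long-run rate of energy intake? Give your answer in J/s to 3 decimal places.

Energy encountered per unit search time: 0.419×5.8 + 0.288×5.6 = 4.043 J/s.
Handling time per unit search time: 0.419×7 + 0.288×3.1 = 3.826.
Rate = 4.043/(1 + 3.826) = 0.8378 J/s.

0.838 J/s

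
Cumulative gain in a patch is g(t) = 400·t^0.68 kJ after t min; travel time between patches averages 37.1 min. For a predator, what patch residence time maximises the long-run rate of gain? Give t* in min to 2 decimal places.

Maximise g(t)/(T+t): set derivative to zero → g'(t)(T+t) = g(t).
g'(t) = 0.68·400·t^-0.32. Setting 0.68·400·t^-0.32 = 400·t^0.68/(37.1+t) gives 0.68(37.1+t) = t, so 0.32·t = 0.68×37.1.
t* = 0.68×37.1/0.32 = 78.84 min.

78.84 min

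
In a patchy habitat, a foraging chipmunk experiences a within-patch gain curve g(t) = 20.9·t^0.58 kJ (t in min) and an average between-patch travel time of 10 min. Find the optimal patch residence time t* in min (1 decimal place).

13.8 min

Maximise g(t)/(T+t): set derivative to zero → g'(t)(T+t) = g(t).
g'(t) = 0.58·20.9·t^-0.42. Setting 0.58·20.9·t^-0.42 = 20.9·t^0.58/(10+t) gives 0.58(10+t) = t, so 0.42·t = 0.58×10.
t* = 0.58×10/0.42 = 13.81 min.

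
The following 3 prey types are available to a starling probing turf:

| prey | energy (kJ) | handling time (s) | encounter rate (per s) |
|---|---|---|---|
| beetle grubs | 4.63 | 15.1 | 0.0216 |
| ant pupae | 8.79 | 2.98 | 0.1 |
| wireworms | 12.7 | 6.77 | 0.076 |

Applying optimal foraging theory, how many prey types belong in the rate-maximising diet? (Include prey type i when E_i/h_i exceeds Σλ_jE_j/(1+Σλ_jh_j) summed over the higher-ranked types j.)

Profitabilities (E/h, kJ/s): ant pupae 2.95, wireworms 1.88, beetle grubs 0.307. Add prey in this order while the next type's profitability exceeds the intake rate on those already taken.
Rate on top 1: 0.6772. wireworms: 1.88 > 0.6772 → include.
Rate on top 2: 1.017. beetle grubs: 0.307 < 1.017 → exclude; stop.
Optimal diet: ant pupae, wireworms — 2 of 3 types.

2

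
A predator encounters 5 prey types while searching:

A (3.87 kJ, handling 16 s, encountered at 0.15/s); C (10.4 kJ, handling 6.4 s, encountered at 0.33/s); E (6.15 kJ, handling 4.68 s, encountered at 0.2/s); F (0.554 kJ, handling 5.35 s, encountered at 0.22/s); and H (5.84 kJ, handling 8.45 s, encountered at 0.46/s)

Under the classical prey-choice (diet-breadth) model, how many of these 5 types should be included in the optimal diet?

Rank by E/h (kJ/s): C 1.62, E 1.31, H 0.691, A 0.242, F 0.104. Include each in turn until the next type's E/h falls below the running intake rate.
Rate on top 1: 1.103. E: 1.31 > 1.103 → include.
Rate on top 2: 1.152. H: 0.691 < 1.152 → exclude; stop.
Optimal diet: C, E — 2 of 5 types.

2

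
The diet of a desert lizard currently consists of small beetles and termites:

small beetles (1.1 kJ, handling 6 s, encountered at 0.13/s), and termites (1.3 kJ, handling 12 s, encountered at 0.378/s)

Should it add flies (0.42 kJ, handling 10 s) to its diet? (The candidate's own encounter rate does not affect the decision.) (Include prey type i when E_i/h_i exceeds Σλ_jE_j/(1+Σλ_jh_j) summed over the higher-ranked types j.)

Current rate: (0.13×1.1 + 0.378×1.3)/(1 + 0.13×6 + 0.378×12) = 0.1004 kJ/s.
Profitability of flies: 0.42/10 = 0.042 kJ/s.
Since 0.042 < R, time spent handling flies is better spent searching.

No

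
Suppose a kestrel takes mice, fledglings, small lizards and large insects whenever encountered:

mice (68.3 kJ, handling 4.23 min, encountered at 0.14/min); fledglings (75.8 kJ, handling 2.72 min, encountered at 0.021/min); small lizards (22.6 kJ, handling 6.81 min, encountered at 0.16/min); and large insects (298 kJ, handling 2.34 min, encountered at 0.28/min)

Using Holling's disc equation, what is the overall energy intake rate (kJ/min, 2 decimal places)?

R = (0.14×68.3 + 0.021×75.8 + 0.16×22.6 + 0.28×298) / (1 + 0.14×4.23 + 0.021×2.72 + 0.16×6.81 + 0.28×2.34) = 98.21/3.394 = 28.94 kJ/min.

28.94 kJ/min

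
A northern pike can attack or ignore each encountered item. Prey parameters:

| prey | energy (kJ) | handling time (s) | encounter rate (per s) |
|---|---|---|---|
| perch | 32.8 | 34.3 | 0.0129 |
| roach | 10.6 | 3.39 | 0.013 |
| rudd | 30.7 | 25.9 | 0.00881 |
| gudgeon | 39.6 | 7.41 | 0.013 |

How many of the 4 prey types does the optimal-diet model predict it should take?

E/h in descending order: gudgeon 5.34, roach 3.13, rudd 1.19, perch 0.956 kJ/s. The optimal diet is the largest prefix of this list for which every included type satisfies E_i/h_i > R on the types above it.
Rate on top 1: 0.4696. roach: 3.13 > 0.4696 → include.
Rate on top 2: 0.5723. rudd: 1.19 > 0.5723 → include.
Rate on top 3: 0.6745. perch: 0.956 > 0.6745 → include.
Optimal diet: gudgeon, roach, rudd, perch — 4 of 4 types.

4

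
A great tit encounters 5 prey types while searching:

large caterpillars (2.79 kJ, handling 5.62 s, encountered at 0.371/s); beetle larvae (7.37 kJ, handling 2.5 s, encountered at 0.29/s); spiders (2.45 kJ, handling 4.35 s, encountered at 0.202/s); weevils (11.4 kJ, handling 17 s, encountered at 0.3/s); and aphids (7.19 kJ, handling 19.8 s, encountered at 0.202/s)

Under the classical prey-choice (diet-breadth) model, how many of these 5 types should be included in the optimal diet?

Profitabilities (E/h, kJ/s): beetle larvae 2.95, weevils 0.671, spiders 0.563, large caterpillars 0.496, aphids 0.363. Add prey in this order while the next type's profitability exceeds the intake rate on those already taken.
Rate on top 1: 1.239. weevils: 0.671 < 1.239 → exclude; stop.
Optimal diet: beetle larvae — 1 of 5 types.

1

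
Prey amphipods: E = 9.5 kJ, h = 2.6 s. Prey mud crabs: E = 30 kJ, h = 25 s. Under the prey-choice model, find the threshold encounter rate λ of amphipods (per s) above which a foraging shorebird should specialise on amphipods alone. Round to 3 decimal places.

At the threshold, the rate on amphipods alone equals the profitability of mud crabs: λ·9.5/(1 + λ·2.6) = 30/25 = 1.2.
Rearranging, λ(9.5 − 1.2×2.6) = 1.2, so λ = 1.2/6.38 = 0.1881 per s.

0.188 per s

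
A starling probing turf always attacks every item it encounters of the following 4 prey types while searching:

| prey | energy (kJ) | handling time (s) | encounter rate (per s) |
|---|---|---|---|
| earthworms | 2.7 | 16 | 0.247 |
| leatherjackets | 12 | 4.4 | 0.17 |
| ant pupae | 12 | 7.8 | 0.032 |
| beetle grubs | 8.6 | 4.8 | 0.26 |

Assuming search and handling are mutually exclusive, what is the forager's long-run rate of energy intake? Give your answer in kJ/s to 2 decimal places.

Energy encountered per unit search time: 0.247×2.7 + 0.17×12 + 0.032×12 + 0.26×8.6 = 5.327 kJ/s.
Handling time per unit search time: 0.247×16 + 0.17×4.4 + 0.032×7.8 + 0.26×4.8 = 6.198.
Rate = 5.327/(1 + 6.198) = 0.7401 kJ/s.

0.74 kJ/s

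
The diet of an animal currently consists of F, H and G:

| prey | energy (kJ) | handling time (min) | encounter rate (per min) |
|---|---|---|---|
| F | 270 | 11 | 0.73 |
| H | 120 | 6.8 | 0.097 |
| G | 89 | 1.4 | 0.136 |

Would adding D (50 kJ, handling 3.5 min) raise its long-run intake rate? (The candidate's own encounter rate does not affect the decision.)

On F, H and G alone, R = ΣλE/(1+Σλh) = 220.8/9.88 = 22.35 kJ/min.
Profitability of D: 50/3.5 = 14.29 kJ/min.
Since 14.29 < R, time spent handling D is better spent searching.

No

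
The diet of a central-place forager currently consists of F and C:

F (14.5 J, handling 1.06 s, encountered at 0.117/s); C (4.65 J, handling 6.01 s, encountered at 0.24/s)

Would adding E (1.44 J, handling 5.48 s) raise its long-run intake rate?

On F and C alone, R = ΣλE/(1+Σλh) = 2.812/2.566 = 1.096 J/s.
E: E/h = 1.44/5.48 = 0.2628 J/s.
Since 0.2628 < R, time spent handling E is better spent searching.

No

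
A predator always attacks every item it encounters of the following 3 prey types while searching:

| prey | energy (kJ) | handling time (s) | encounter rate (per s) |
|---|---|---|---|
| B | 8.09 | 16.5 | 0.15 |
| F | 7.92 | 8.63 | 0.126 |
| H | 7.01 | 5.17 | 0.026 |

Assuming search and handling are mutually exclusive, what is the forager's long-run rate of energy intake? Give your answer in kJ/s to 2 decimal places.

0.51 kJ/s

R = Σλ_iE_i / (1 + Σλ_ih_i)
Numerator: 0.15×8.09 + 0.126×7.92 + 0.026×7.01 = 2.394
Denominator: 1 + 0.15×16.5 + 0.126×8.63 + 0.026×5.17 = 4.697
R = 2.394/4.697 = 0.5096 kJ/s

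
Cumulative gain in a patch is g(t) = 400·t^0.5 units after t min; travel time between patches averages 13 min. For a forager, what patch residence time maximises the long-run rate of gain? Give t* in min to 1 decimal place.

13.0 min

Maximise g(t)/(T+t): set derivative to zero → g'(t)(T+t) = g(t).
g'(t) = 0.5·400·t^-0.5. Setting 0.5·400·t^-0.5 = 400·t^0.5/(13+t) gives 0.5(13+t) = t, so 0.50·t = 0.5×13.
t* = 0.5×13/0.50 = 13 min.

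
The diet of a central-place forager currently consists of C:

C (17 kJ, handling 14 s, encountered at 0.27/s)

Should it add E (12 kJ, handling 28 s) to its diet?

Current rate: (0.27×17)/(1 + 0.27×14) = 0.9603 kJ/s.
E: E/h = 12/28 = 0.4286 kJ/s.
Since 0.4286 < R, time spent handling E is better spent searching.

No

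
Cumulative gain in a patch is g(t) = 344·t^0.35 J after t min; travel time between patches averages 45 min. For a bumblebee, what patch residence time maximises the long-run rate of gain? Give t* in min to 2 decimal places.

Maximise g(t)/(T+t): set derivative to zero → g'(t)(T+t) = g(t).
g'(t) = 0.35·344·t^-0.65. Setting 0.35·344·t^-0.65 = 344·t^0.35/(45+t) gives 0.35(45+t) = t, so 0.65·t = 0.35×45.
t* = 0.35×45/0.65 = 24.23 min.

24.23 min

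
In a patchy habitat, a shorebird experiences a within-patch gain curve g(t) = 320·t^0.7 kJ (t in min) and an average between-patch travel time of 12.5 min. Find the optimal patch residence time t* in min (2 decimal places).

29.17 min

Maximise g(t)/(T+t): set derivative to zero → g'(t)(T+t) = g(t).
g'(t) = 0.7·320·t^-0.3. Setting 0.7·320·t^-0.3 = 320·t^0.7/(12.5+t) gives 0.7(12.5+t) = t, so 0.30·t = 0.7×12.5.
t* = 0.7×12.5/0.30 = 29.17 min.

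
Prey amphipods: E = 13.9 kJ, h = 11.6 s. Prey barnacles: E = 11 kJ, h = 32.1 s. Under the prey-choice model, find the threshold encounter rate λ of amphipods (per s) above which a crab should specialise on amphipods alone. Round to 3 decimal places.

Drop barnacles once their profitability E₂/h₂ falls below the rate achievable on amphipods alone: E₂/h₂ = λE₁/(1 + λh₁).
Solve for λ: λE₁h₂ = E₂(1 + λh₁) → λ(E₁h₂ − E₂h₁) = E₂ → λ = E₂/(E₁h₂ − E₂h₁).
λ = 11/(13.9×32.1 − 11×11.6) = 11/318.6 = 0.03453 per s.

0.035 per s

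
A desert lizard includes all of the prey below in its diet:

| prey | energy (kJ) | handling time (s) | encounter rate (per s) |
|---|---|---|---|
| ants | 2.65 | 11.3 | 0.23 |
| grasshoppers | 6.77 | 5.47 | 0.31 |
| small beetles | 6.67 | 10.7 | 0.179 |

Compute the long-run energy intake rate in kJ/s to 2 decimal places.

0.54 kJ/s

R = (0.23×2.65 + 0.31×6.77 + 0.179×6.67) / (1 + 0.23×11.3 + 0.31×5.47 + 0.179×10.7) = 3.902/7.21 = 0.5412 kJ/s.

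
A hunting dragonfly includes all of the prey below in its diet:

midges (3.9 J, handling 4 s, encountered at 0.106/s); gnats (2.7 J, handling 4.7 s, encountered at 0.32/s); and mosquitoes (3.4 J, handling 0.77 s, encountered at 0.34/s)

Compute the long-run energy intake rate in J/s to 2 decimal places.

0.76 J/s

R = Σλ_iE_i / (1 + Σλ_ih_i)
Numerator: 0.106×3.9 + 0.32×2.7 + 0.34×3.4 = 2.433
Denominator: 1 + 0.106×4 + 0.32×4.7 + 0.34×0.77 = 3.19
R = 2.433/3.19 = 0.7629 J/s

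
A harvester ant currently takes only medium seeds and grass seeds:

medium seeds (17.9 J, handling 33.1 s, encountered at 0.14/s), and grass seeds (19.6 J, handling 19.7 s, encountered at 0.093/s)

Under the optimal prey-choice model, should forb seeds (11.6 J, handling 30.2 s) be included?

No

Current rate: (0.14×17.9 + 0.093×19.6)/(1 + 0.14×33.1 + 0.093×19.7) = 0.5798 J/s.
forb seeds: E/h = 11.6/30.2 = 0.3841 J/s.
Since 0.3841 < R, time spent handling forb seeds is better spent searching.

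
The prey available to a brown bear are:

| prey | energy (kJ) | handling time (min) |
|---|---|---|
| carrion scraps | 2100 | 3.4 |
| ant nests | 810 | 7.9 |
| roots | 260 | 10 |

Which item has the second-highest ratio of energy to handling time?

ant nests

In descending order of E/h:
carrion scraps: 2100/3.4 = 618 kJ/min
ant nests: 810/7.9 = 103 kJ/min
roots: 260/10 = 26 kJ/min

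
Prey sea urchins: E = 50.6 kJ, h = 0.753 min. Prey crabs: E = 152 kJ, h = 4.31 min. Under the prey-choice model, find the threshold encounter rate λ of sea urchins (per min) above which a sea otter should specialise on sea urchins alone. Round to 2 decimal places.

1.47 per min

The zero-one rule: include crabs iff E₂/h₂ > λE₁/(1+λh₁). Equality gives the switch point.
λE₁h₂ = E₂ + λE₂h₁ ⇒ λ = E₂/(E₁h₂ − E₂h₁) = 152/(218.1 − 114.5) = 1.467 per min.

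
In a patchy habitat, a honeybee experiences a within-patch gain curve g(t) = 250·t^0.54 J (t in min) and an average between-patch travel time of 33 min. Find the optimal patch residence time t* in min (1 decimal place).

Maximise g(t)/(T+t): set derivative to zero → g'(t)(T+t) = g(t).
g'(t) = 0.54·250·t^-0.46. Setting 0.54·250·t^-0.46 = 250·t^0.54/(33+t) gives 0.54(33+t) = t, so 0.46·t = 0.54×33.
t* = 0.54×33/0.46 = 38.74 min.

38.7 min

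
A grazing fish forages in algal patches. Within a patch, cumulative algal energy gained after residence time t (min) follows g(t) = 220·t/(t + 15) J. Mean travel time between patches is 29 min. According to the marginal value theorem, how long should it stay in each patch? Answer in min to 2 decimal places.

Optimal t* satisfies g'(t*) = g(t*)/(T + t*).
g'(t) = 220·15/(t + 15)². Setting 220·15/(t+15)² = 220t/[(t+15)(29+t)] gives 15(29+t) = t(t+15), so t² = 15×29 = 435.
t* = √435 = 20.86 min.

20.86 min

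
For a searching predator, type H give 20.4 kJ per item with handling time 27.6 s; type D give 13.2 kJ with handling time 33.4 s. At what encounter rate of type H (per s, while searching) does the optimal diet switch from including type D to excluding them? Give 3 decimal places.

0.042 per s

Drop type D once their profitability E₂/h₂ falls below the rate achievable on type H alone: E₂/h₂ = λE₁/(1 + λh₁).
Solve for λ: λE₁h₂ = E₂(1 + λh₁) → λ(E₁h₂ − E₂h₁) = E₂ → λ = E₂/(E₁h₂ − E₂h₁).
λ = 13.2/(20.4×33.4 − 13.2×27.6) = 13.2/317 = 0.04164 per s.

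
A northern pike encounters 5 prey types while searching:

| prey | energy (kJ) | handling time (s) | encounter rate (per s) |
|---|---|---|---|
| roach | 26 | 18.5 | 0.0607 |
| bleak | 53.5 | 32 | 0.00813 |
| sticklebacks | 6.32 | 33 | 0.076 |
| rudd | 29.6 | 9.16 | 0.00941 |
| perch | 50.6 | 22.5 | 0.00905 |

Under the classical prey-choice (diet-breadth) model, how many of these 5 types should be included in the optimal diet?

E/h in descending order: rudd 3.23, perch 2.25, bleak 1.67, roach 1.41, sticklebacks 0.192 kJ/s. The optimal diet is the largest prefix of this list for which every included type satisfies E_i/h_i > R on the types above it.
Rate on top 1: 0.2564. perch: 2.25 > 0.2564 → include.
Rate on top 2: 0.571. bleak: 1.67 > 0.571 → include.
Rate on top 3: 0.7558. roach: 1.41 > 0.7558 → include.
Rate on top 4: 1.029. sticklebacks: 0.192 < 1.029 → exclude; stop.
Optimal diet: rudd, perch, bleak, roach — 4 of 5 types.

4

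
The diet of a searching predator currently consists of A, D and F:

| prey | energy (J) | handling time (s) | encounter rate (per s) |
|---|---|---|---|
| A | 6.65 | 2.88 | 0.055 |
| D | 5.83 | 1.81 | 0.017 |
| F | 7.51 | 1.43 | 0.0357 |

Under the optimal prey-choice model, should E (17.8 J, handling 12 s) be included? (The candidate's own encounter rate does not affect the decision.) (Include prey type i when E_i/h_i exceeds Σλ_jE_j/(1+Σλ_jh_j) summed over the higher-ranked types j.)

Yes

On A, D and F alone, R = ΣλE/(1+Σλh) = 0.733/1.24 = 0.591 J/s.
Profitability of E: 17.8/12 = 1.483 J/s.
1.483 > 0.591, so adding E raises the average — include it.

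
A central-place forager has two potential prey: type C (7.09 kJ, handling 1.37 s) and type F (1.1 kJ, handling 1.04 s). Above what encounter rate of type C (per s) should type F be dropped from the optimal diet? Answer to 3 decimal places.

0.188 per s

The zero-one rule: include type F iff E₂/h₂ > λE₁/(1+λh₁). Equality gives the switch point.
λE₁h₂ = E₂ + λE₂h₁ ⇒ λ = E₂/(E₁h₂ − E₂h₁) = 1.1/(7.374 − 1.507) = 0.1875 per s.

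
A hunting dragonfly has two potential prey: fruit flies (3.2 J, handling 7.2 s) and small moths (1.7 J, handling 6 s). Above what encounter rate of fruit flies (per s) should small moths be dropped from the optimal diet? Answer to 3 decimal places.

0.244 per s

Drop small moths once their profitability E₂/h₂ falls below the rate achievable on fruit flies alone: E₂/h₂ = λE₁/(1 + λh₁).
Solve for λ: λE₁h₂ = E₂(1 + λh₁) → λ(E₁h₂ − E₂h₁) = E₂ → λ = E₂/(E₁h₂ − E₂h₁).
λ = 1.7/(3.2×6 − 1.7×7.2) = 1.7/6.96 = 0.2443 per s.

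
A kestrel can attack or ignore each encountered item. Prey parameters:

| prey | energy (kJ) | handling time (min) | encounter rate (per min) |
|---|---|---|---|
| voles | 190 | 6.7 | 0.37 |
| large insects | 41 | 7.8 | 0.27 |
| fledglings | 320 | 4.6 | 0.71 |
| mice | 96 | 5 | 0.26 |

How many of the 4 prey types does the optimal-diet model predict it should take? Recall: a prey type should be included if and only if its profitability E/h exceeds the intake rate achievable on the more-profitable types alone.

1

Profitabilities (E/h, kJ/min): fledglings 69.6, voles 28.4, mice 19.2, large insects 5.26. Add prey in this order while the next type's profitability exceeds the intake rate on those already taken.
Rate on top 1: 53.26. voles: 28.4 < 53.26 → exclude; stop.
Optimal diet: fledglings — 1 of 4 types.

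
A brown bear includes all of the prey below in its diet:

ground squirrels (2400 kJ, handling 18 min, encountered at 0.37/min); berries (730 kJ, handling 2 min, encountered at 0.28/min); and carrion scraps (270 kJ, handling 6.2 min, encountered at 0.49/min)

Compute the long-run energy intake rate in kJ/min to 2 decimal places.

Energy encountered per unit search time: 0.37×2400 + 0.28×730 + 0.49×270 = 1225 kJ/min.
Handling time per unit search time: 0.37×18 + 0.28×2 + 0.49×6.2 = 10.26.
Rate = 1225/(1 + 10.26) = 108.8 kJ/min.

108.78 kJ/min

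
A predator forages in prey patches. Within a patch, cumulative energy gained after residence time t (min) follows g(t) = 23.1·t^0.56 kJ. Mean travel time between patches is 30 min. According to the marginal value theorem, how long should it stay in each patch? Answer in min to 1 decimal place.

38.2 min

By the marginal value theorem, leave when the instantaneous gain rate g'(t) equals the habitat-wide average g(t)/(T + t).
g'(t) = 0.56·23.1·t^-0.44. Setting 0.56·23.1·t^-0.44 = 23.1·t^0.56/(30+t) gives 0.56(30+t) = t, so 0.44·t = 0.56×30.
t* = 0.56×30/0.44 = 38.18 min.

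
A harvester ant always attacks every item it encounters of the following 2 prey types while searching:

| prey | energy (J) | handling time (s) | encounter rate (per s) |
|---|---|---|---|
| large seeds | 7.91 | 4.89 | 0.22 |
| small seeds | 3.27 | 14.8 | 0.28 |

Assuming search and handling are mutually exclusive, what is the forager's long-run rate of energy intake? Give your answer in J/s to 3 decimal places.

Energy encountered per unit search time: 0.22×7.91 + 0.28×3.27 = 2.656 J/s.
Handling time per unit search time: 0.22×4.89 + 0.28×14.8 = 5.22.
Rate = 2.656/(1 + 5.22) = 0.427 J/s.

0.427 J/s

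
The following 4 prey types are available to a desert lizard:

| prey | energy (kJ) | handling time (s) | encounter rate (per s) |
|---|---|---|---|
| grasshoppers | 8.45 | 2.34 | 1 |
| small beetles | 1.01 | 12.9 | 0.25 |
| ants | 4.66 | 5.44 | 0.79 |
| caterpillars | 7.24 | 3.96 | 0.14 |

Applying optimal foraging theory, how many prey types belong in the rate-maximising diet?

Profitabilities (E/h, kJ/s): grasshoppers 3.61, caterpillars 1.83, ants 0.857, small beetles 0.0783. Add prey in this order while the next type's profitability exceeds the intake rate on those already taken.
Rate on top 1: 2.53. caterpillars: 1.83 < 2.53 → exclude; stop.
Optimal diet: grasshoppers — 1 of 4 types.

1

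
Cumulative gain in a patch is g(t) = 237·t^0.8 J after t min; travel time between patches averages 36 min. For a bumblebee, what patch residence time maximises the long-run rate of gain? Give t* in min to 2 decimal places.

Maximise g(t)/(T+t): set derivative to zero → g'(t)(T+t) = g(t).
g'(t) = 0.8·237·t^-0.2. Setting 0.8·237·t^-0.2 = 237·t^0.8/(36+t) gives 0.8(36+t) = t, so 0.20·t = 0.8×36.
t* = 0.8×36/0.20 = 144 min.

144.00 min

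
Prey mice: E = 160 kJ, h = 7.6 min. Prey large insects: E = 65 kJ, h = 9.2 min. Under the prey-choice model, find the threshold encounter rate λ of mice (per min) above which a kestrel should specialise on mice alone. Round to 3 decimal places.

0.066 per min

The zero-one rule: include large insects iff E₂/h₂ > λE₁/(1+λh₁). Equality gives the switch point.
λE₁h₂ = E₂ + λE₂h₁ ⇒ λ = E₂/(E₁h₂ − E₂h₁) = 65/(1472 − 494) = 0.06646 per min.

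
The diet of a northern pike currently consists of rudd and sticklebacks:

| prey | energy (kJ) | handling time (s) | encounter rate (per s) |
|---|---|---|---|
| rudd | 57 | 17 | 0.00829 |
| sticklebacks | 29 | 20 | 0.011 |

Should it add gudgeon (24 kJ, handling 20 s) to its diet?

Current rate: (0.00829×57 + 0.011×29)/(1 + 0.00829×17 + 0.011×20) = 0.5816 kJ/s.
gudgeon: E/h = 24/20 = 1.2 kJ/s.
1.2 > 0.5816, so adding gudgeon raises the average — include it.

Yes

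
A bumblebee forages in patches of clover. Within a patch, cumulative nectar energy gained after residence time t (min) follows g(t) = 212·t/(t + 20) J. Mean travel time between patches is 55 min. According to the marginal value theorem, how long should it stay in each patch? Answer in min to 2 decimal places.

33.17 min

Optimal t* satisfies g'(t*) = g(t*)/(T + t*).
g'(t) = 212·20/(t + 20)². Setting 212·20/(t+20)² = 212t/[(t+20)(55+t)] gives 20(55+t) = t(t+20), so t² = 20×55 = 1100.
t* = √1100 = 33.17 min.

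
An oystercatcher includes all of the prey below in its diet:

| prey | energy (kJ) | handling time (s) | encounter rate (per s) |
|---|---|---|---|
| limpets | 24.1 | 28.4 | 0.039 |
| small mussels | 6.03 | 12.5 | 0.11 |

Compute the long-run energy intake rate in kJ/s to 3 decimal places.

0.460 kJ/s

R = (0.039×24.1 + 0.11×6.03) / (1 + 0.039×28.4 + 0.11×12.5) = 1.603/3.483 = 0.4603 kJ/s.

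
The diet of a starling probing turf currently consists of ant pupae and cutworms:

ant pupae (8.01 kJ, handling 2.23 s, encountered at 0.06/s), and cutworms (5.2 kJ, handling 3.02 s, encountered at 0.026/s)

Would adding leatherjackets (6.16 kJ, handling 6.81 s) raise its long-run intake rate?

On ant pupae and cutworms alone, R = ΣλE/(1+Σλh) = 0.6158/1.212 = 0.508 kJ/s.
Profitability of leatherjackets: 6.16/6.81 = 0.9046 kJ/s.
0.9046 > 0.508, so adding leatherjackets raises the average — include it.

Yes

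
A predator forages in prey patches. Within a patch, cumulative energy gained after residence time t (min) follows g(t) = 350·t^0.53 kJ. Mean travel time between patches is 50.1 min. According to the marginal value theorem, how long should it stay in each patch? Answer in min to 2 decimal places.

56.50 min

Optimal t* satisfies g'(t*) = g(t*)/(T + t*).
g'(t) = 0.53·350·t^-0.47. Setting 0.53·350·t^-0.47 = 350·t^0.53/(50.1+t) gives 0.53(50.1+t) = t, so 0.47·t = 0.53×50.1.
t* = 0.53×50.1/0.47 = 56.5 min.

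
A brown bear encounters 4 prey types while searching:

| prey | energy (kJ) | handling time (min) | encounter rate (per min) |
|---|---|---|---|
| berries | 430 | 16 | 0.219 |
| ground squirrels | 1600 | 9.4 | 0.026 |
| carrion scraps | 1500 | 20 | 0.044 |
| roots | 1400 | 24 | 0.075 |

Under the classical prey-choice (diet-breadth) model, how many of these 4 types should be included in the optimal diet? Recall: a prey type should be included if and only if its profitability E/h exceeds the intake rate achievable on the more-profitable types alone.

Rank by E/h (kJ/min): ground squirrels 170, carrion scraps 75, roots 58.3, berries 26.9. Include each in turn until the next type's E/h falls below the running intake rate.
Rate on top 1: 33.43. carrion scraps: 75 > 33.43 → include.
Rate on top 2: 50.65. roots: 58.3 > 50.65 → include.
Rate on top 3: 54.17. berries: 26.9 < 54.17 → exclude; stop.
Optimal diet: ground squirrels, carrion scraps, roots — 3 of 4 types.

3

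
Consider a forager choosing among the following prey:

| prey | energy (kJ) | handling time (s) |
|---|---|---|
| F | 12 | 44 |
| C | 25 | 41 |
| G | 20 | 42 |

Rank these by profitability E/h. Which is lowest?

In descending order of E/h:
C: 25/41 = 0.61 kJ/s
G: 20/42 = 0.476 kJ/s
F: 12/44 = 0.273 kJ/s

F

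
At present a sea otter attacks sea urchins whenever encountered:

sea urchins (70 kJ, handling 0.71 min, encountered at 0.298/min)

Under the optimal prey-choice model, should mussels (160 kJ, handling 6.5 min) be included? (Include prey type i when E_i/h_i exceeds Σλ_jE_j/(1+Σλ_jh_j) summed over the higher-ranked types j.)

Yes

Intake rate on the current diet: R = (0.298×70) / (1 + 0.298×0.71) = 20.86/1.212 = 17.22 kJ/min.
Profitability of mussels: 160/6.5 = 24.62 kJ/min.
24.62 > 17.22, so adding mussels raises the average — include it.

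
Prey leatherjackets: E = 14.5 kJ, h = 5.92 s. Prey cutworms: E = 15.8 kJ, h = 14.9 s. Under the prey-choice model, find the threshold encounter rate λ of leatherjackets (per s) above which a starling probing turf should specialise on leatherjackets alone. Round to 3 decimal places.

0.129 per s

The zero-one rule: include cutworms iff E₂/h₂ > λE₁/(1+λh₁). Equality gives the switch point.
λE₁h₂ = E₂ + λE₂h₁ ⇒ λ = E₂/(E₁h₂ − E₂h₁) = 15.8/(216.1 − 93.54) = 0.129 per s.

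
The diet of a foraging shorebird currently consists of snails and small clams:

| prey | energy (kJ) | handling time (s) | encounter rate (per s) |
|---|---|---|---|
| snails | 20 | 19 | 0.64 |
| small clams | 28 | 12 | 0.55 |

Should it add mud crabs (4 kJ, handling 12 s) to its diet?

No

On snails and small clams alone, R = ΣλE/(1+Σλh) = 28.2/19.76 = 1.427 kJ/s.
mud crabs: E/h = 4/12 = 0.3333 kJ/s.
0.3333 < 1.427, so adding mud crabs would lower the average — exclude it.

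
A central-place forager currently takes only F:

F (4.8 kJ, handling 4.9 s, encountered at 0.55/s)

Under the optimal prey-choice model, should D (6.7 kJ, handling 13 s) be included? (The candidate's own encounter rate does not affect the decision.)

Intake rate on the current diet: R = (0.55×4.8) / (1 + 0.55×4.9) = 2.64/3.695 = 0.7145 kJ/s.
Profitability of D: 6.7/13 = 0.5154 kJ/s.
0.5154 < 0.7145, so adding D would lower the average — exclude it.

No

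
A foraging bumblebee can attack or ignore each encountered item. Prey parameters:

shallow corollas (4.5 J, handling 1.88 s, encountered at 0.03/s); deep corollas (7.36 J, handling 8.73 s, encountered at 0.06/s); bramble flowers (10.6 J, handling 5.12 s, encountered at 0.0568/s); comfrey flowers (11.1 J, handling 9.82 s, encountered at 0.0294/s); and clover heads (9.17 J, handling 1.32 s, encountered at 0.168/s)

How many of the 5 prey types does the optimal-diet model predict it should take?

3

Rank by E/h (J/s): clover heads 6.95, shallow corollas 2.39, bramble flowers 2.07, comfrey flowers 1.13, deep corollas 0.843. Include each in turn until the next type's E/h falls below the running intake rate.
Rate on top 1: 1.261. shallow corollas: 2.39 > 1.261 → include.
Rate on top 2: 1.311. bramble flowers: 2.07 > 1.311 → include.
Rate on top 3: 1.452. comfrey flowers: 1.13 < 1.452 → exclude; stop.
Optimal diet: clover heads, shallow corollas, bramble flowers — 3 of 5 types.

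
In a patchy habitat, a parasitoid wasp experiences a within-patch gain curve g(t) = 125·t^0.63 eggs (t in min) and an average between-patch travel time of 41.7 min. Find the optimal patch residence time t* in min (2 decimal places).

Optimal t* satisfies g'(t*) = g(t*)/(T + t*).
g'(t) = 0.63·125·t^-0.37. Setting 0.63·125·t^-0.37 = 125·t^0.63/(41.7+t) gives 0.63(41.7+t) = t, so 0.37·t = 0.63×41.7.
t* = 0.63×41.7/0.37 = 71 min.

71.00 min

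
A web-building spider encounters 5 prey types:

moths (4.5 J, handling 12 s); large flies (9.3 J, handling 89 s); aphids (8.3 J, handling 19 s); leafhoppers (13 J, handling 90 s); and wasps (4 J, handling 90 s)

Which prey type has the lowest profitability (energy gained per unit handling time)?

wasps

In descending order of E/h:
aphids: 8.3/19 = 0.437 J/s
moths: 4.5/12 = 0.375 J/s
leafhoppers: 13/90 = 0.144 J/s
large flies: 9.3/89 = 0.104 J/s
wasps: 4/90 = 0.0444 J/s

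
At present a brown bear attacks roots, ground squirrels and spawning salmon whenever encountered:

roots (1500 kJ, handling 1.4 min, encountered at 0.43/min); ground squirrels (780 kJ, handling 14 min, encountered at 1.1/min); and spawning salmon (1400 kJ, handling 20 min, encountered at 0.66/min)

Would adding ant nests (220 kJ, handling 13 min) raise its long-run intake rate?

On roots, ground squirrels and spawning salmon alone, R = ΣλE/(1+Σλh) = 2427/30.2 = 80.36 kJ/min.
Profitability of ant nests: 220/13 = 16.92 kJ/min.
Since 16.92 < R, time spent handling ant nests is better spent searching.

No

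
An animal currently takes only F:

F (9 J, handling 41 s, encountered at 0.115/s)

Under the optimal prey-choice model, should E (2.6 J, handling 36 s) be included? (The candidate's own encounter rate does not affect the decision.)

On F alone, R = ΣλE/(1+Σλh) = 1.035/5.715 = 0.1811 J/s.
E: E/h = 2.6/36 = 0.07222 J/s.
Since 0.07222 < R, time spent handling E is better spent searching.

No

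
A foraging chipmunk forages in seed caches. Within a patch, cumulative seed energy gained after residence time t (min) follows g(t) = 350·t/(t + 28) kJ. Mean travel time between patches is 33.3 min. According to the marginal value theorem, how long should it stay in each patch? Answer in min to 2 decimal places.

Maximise g(t)/(T+t): set derivative to zero → g'(t)(T+t) = g(t).
g'(t) = 350·28/(t + 28)². Setting 350·28/(t+28)² = 350t/[(t+28)(33.3+t)] gives 28(33.3+t) = t(t+28), so t² = 28×33.3 = 932.4.
t* = √932.4 = 30.54 min.

30.54 min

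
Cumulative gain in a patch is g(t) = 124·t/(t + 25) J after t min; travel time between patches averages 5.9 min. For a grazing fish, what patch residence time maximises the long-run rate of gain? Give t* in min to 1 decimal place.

Maximise g(t)/(T+t): set derivative to zero → g'(t)(T+t) = g(t).
g'(t) = 124·25/(t + 25)². Setting 124·25/(t+25)² = 124t/[(t+25)(5.9+t)] gives 25(5.9+t) = t(t+25), so t² = 25×5.9 = 147.5.
t* = √147.5 = 12.14 min.

12.1 min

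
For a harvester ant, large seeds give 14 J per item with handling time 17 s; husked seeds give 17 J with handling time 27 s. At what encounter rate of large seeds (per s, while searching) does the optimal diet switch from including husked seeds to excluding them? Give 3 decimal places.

0.191 per s

The zero-one rule: include husked seeds iff E₂/h₂ > λE₁/(1+λh₁). Equality gives the switch point.
λE₁h₂ = E₂ + λE₂h₁ ⇒ λ = E₂/(E₁h₂ − E₂h₁) = 17/(378 − 289) = 0.191 per s.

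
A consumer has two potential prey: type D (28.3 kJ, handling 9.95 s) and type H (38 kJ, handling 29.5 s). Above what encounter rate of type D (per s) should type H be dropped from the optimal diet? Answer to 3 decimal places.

Drop type H once their profitability E₂/h₂ falls below the rate achievable on type D alone: E₂/h₂ = λE₁/(1 + λh₁).
Solve for λ: λE₁h₂ = E₂(1 + λh₁) → λ(E₁h₂ − E₂h₁) = E₂ → λ = E₂/(E₁h₂ − E₂h₁).
λ = 38/(28.3×29.5 − 38×9.95) = 38/456.8 = 0.0832 per s.

0.083 per s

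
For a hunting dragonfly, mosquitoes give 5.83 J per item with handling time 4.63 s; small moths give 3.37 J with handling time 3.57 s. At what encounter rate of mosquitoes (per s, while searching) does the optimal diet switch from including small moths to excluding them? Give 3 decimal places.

0.647 per s

The zero-one rule: include small moths iff E₂/h₂ > λE₁/(1+λh₁). Equality gives the switch point.
λE₁h₂ = E₂ + λE₂h₁ ⇒ λ = E₂/(E₁h₂ − E₂h₁) = 3.37/(20.81 − 15.6) = 0.6468 per s.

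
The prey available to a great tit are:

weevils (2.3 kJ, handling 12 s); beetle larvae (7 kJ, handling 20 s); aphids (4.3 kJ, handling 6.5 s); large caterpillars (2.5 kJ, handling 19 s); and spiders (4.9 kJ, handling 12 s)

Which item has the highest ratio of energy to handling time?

aphids

Profitability E/h (kJ/s): weevils = 2.3/12 = 0.192, beetle larvae = 7/20 = 0.35, aphids = 4.3/6.5 = 0.662, large caterpillars = 2.5/19 = 0.132, spiders = 4.9/12 = 0.408.
Ranked: aphids > spiders > beetle larvae > weevils > large caterpillars.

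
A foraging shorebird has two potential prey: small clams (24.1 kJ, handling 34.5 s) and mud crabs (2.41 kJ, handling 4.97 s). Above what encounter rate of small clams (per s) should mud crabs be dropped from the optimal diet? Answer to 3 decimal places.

0.066 per s

At the threshold, the rate on small clams alone equals the profitability of mud crabs: λ·24.1/(1 + λ·34.5) = 2.41/4.97 = 0.4849.
Rearranging, λ(24.1 − 0.4849×34.5) = 0.4849, so λ = 0.4849/7.371 = 0.06579 per s.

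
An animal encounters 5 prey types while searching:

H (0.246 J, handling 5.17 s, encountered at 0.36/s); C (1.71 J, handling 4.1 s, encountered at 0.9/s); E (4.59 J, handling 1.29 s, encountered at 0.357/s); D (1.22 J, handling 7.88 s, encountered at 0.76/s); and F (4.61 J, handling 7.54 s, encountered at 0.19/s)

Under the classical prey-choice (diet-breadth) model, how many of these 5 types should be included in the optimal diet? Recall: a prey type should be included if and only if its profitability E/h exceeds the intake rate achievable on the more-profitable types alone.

1

E/h in descending order: E 3.56, F 0.611, C 0.417, D 0.155, H 0.0476 J/s. The optimal diet is the largest prefix of this list for which every included type satisfies E_i/h_i > R on the types above it.
Rate on top 1: 1.122. F: 0.611 < 1.122 → exclude; stop.
Optimal diet: E — 1 of 5 types.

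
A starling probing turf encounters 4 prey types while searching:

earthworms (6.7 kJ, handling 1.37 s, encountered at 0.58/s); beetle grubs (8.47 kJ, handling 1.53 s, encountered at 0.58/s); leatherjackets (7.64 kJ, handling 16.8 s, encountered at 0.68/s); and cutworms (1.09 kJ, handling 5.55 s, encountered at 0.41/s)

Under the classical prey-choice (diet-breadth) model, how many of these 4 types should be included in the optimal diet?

2

Rank by E/h (kJ/s): beetle grubs 5.54, earthworms 4.89, leatherjackets 0.455, cutworms 0.196. Include each in turn until the next type's E/h falls below the running intake rate.
Rate on top 1: 2.603. earthworms: 4.89 > 2.603 → include.
Rate on top 2: 3.281. leatherjackets: 0.455 < 3.281 → exclude; stop.
Optimal diet: beetle grubs, earthworms — 2 of 4 types.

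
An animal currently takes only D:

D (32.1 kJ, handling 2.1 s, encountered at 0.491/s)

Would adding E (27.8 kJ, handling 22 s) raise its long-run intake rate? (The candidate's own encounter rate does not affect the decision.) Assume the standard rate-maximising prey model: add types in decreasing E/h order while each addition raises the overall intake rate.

No

On D alone, R = ΣλE/(1+Σλh) = 15.76/2.031 = 7.76 kJ/s.
Profitability of E: 27.8/22 = 1.264 kJ/s.
Since 1.264 < R, time spent handling E is better spent searching.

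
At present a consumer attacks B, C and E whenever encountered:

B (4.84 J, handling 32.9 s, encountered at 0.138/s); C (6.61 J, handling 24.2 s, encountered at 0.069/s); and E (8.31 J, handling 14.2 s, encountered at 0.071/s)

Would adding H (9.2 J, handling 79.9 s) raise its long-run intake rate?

No

On B, C and E alone, R = ΣλE/(1+Σλh) = 1.714/8.218 = 0.2086 J/s.
Profitability of H: 9.2/79.9 = 0.1151 J/s.
Since 0.1151 < R, time spent handling H is better spent searching.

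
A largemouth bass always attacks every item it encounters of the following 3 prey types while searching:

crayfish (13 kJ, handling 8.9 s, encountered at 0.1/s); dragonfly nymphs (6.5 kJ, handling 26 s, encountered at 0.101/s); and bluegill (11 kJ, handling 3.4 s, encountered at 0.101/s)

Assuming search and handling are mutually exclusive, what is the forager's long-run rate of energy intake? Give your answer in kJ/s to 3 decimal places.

0.631 kJ/s

Energy encountered per unit search time: 0.1×13 + 0.101×6.5 + 0.101×11 = 3.067 kJ/s.
Handling time per unit search time: 0.1×8.9 + 0.101×26 + 0.101×3.4 = 3.859.
Rate = 3.067/(1 + 3.859) = 0.6313 kJ/s.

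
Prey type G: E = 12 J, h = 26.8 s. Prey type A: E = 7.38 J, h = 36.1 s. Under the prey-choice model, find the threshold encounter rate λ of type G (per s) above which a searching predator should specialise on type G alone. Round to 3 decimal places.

0.031 per s

The zero-one rule: include type A iff E₂/h₂ > λE₁/(1+λh₁). Equality gives the switch point.
λE₁h₂ = E₂ + λE₂h₁ ⇒ λ = E₂/(E₁h₂ − E₂h₁) = 7.38/(433.2 − 197.8) = 0.03135 per s.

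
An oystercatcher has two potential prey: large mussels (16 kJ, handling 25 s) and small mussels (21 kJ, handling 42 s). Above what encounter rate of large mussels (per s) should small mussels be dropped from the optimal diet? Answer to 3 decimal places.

Drop small mussels once their profitability E₂/h₂ falls below the rate achievable on large mussels alone: E₂/h₂ = λE₁/(1 + λh₁).
Solve for λ: λE₁h₂ = E₂(1 + λh₁) → λ(E₁h₂ − E₂h₁) = E₂ → λ = E₂/(E₁h₂ − E₂h₁).
λ = 21/(16×42 − 21×25) = 21/147 = 0.1429 per s.

0.143 per s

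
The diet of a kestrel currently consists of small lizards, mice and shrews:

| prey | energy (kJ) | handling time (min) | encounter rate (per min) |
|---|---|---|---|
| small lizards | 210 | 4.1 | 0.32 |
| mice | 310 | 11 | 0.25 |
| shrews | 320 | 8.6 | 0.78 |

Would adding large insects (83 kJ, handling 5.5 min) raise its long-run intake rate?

No

Intake rate on the current diet: R = (0.32×210 + 0.25×310 + 0.78×320) / (1 + 0.32×4.1 + 0.25×11 + 0.78×8.6) = 394.3/11.77 = 33.5 kJ/min.
Profitability of large insects: 83/5.5 = 15.09 kJ/min.
15.09 < 33.5, so adding large insects would lower the average — exclude it.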